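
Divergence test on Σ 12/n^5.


lim(n→∞) 12/n^5 = 0
lim aₙ = 0 → nth-term test is INCONCLUSIVE
(Need other tests; this is actually a convergent p-series with p=5 > 1)

Inconclusive (lim aₙ = 0; need another test)


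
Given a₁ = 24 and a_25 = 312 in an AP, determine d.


d = (aₙ - a₁)/(n-1)
= (312 - 24)/(25-1)
= 288/24 = 12

d = 12


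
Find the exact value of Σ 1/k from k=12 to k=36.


Σₖ₌12^36 1/k = 1/12 + 1/13 + 1/14 + ... + 1/36
= 23820023125517/20629078984800
≈ 1.1547

Sum = 23820023125517/20629078984800 ≈ 1.1547


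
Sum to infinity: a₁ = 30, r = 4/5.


S∞ = a₁/(1-r) = 30/(1 - 4/5)
= 30/(1/5)
= 150

S∞ = 150


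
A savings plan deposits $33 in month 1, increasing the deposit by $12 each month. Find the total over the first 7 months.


aₙ = 33 + (7-1)×12 = 105
Sₙ = n(a₁+aₙ)/2 = 7×(33+105)/2
= 7×138/2 = 483

S_7 = 483


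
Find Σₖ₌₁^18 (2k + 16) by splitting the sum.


Σ(2k+16) = 2·Σk + 16·n
= 2·171 + 16·18
= 342 + 288 = 630

Σ = 630


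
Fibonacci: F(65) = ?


Fibonacci sequence: 1, 1, 2, 3, 5, 8, 13, 21, 34, 55, 89, ...
F(65) = 17167680177565

F(65) = 17167680177565


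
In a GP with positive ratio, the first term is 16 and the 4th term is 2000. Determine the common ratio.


r^(n-1) = aₙ/a₁
r^3 = 2000/16 = 125
r = 125^(1/3)
= 5

r = 5


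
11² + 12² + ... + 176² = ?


Σₖ₌11^176 k² = Σₖ₌₁^176 k² − Σₖ₌₁^10 k²
= 176·177·353/6 − 10·11·21/6
= 1832776 − 385 = 1832391

Σk² = 1832391


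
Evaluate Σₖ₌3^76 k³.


Σₖ₌3^76 k³ = [76·77/2]² − [2·3/2]²
= 8561476 − 9 = 8561467

Σk³ = 8561467


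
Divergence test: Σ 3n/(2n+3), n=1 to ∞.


lim(n→∞) 3n/(2n+3) = 3/2 = 3/2  (divide numerator and denominator by n)
lim aₙ = 3/2 ≠ 0 → series DIVERGES

Diverges (lim aₙ = 3/2 ≠ 0)


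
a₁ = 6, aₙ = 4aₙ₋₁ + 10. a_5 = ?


Computing step by step:
a_1 = 6
a_2 = 34
a_3 = 146
a_4 = 594
a_5 = 2386


a_5 = 2386


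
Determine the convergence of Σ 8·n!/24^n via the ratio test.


aₙ = 8·n!/24^n
a_{n+1}/aₙ = (n+1)!/24^(n+1) × 24^n/n!  (constant 8 cancels)
= (n+1)/24
L = lim(n→∞) (n+1)/24 = ∞
L > 1 → series DIVERGES

Diverges (ratio test: L = ∞ > 1)


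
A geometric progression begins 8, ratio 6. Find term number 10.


aₙ = a₁·r^(n-1)
= 8×6^9
= 8×10077696
= 80621568

a_10 = 80621568


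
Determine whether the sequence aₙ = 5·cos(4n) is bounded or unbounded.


For all n, -1 ≤ cos(4n) ≤ 1, so -5 ≤ 5·cos(4n) ≤ 5
Lower bound: -5, Upper bound: 5
The sequence IS bounded

Bounded (-5 ≤ aₙ ≤ 5)


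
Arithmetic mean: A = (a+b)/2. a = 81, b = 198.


AM = (81 + 198)/2 = 279/2 = 139.5

AM = 139.5


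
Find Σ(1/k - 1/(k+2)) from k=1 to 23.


Telescoping with gap 2: two head and two tail terms survive.
= (1 + 1/2) - (1/24 + 1/25)
= 3/2 - 1/24 - 1/25 = 851/600

Sum = 851/600


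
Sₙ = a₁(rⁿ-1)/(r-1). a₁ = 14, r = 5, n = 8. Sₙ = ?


Sₙ = 14×(5^8 - 1)/(5 - 1)
= 14×(390625 - 1)/4
= 14×390624/4
= 1367184

S_8 = 1367184


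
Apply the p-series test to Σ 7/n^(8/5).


p-series test: Σ c/n^p converges if p > 1, diverges if p ≤ 1 (constant c > 0 doesn't affect convergence).
p = 8/5
8/5 > 1 → CONVERGES

Converges (p = 8/5 > 1)


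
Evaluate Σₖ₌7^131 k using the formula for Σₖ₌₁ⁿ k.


Σₖ₌7^131 k = Σₖ₌₁^131 k − Σₖ₌₁^6 k
= 131·132/2 − 6·7/2
= 8646 − 21 = 8625

Σk = 8625


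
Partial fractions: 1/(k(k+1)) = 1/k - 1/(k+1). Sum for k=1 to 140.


1/(k(k+1)) = 1/k - 1/(k+1) (partial fractions)
Telescoping: Σ = 1 - 1/141 = 140/141

Sum = 140/141


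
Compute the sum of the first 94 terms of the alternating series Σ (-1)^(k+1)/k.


S = 1 - 1/2 + 1/3 - 1/4 + 1/5 - 1/6 + 1/7 - 1/8 ± ...
= 0.6879
(Full series converges to +ln(2) ≈ +0.6931)

S_94 = 0.6879


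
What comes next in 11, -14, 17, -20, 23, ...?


Pattern: alternating sign, magnitude arithmetic (d=3)
Terms: 11, -14, 17, -20, 23
Next term = -26

Next term = -26


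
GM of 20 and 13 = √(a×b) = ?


GM = √(20×13) = √260 = 16.1245

GM = 16.1245


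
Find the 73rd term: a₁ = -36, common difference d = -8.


aₙ = a₁ + (n-1)d
= -36 + (73-1)×-8
= -36 - 576
= -612

a_73 = -612


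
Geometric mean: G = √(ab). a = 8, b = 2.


GM = √(8×2) = √16 = 4

GM = 4


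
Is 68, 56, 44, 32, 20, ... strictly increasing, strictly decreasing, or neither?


Differences: -12, -12, -12, -12
All differences < 0 → strictly DECREASING

Monotonically decreasing


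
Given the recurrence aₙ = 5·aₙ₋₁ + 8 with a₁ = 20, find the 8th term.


Computing step by step:
a_1 = 20
a_2 = 108
a_3 = 548
a_4 = 2748
a_5 = 13748
a_6 = 68748
a_7 = 343748
a_8 = 1718748


a_8 = 1718748


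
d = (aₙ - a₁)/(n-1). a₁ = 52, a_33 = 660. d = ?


d = (aₙ - a₁)/(n-1)
= (660 - 52)/(33-1)
= 608/32 = 19

d = 19


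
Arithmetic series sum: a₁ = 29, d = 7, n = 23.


aₙ = 29 + (23-1)×7 = 183
Sₙ = n(a₁+aₙ)/2 = 23×(29+183)/2
= 23×212/2 = 2438

S_23 = 2438


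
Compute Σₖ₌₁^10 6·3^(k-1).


Sₙ = 6×(3^10 - 1)/(3 - 1)
= 6×(59049 - 1)/2
= 6×59048/2
= 177144

S_10 = 177144


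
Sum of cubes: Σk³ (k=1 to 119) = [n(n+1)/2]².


n(n+1)/2 = 119×120/2 = 7140
Σk³ = 7140² = 50979600

Σk³ = 50979600


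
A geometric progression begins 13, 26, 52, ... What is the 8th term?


aₙ = a₁·r^(n-1)
= 13×2^7
= 13×128
= 1664

a_8 = 1664


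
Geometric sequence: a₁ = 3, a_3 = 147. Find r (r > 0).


r^(n-1) = aₙ/a₁
r^2 = 147/3 = 49
r = 49^(1/2)
= ±7; taking r > 0 gives r = 7

r = 7


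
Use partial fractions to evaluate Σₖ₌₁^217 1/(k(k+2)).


1/(k(k+2)) = (1/2)·(1/k - 1/(k+2)) (partial fractions)
Telescoping: Σ = (1/2)·(1 + 1/2 - 1/218 - 1/219) = 17794/23871

Sum = 17794/23871


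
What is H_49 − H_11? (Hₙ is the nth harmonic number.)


Σₖ₌12^49 1/k = 1/12 + 1/13 + 1/14 + ... + 1/49
= 4522522398000006949811/3099044504245996706400
≈ 1.4593

Sum = 4522522398000006949811/3099044504245996706400 ≈ 1.4593


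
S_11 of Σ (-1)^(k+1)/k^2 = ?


S = 1 - 1/4 + 1/9 - 1/16 + 1/25 - 1/36 + 1/49 - 1/64 ± ...
= 0.8262
(Full series converges to +π²/12 ≈ +0.8225)

S_11 = 0.8262


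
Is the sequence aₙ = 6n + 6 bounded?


aₙ = 6n + 6 → as n→∞, aₙ→∞
No finite upper bound exists
The sequence is UNBOUNDED

Unbounded (aₙ → ∞ as n → ∞)


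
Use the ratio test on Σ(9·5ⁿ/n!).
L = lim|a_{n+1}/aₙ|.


aₙ = 9·5^n/n!
a_{n+1}/aₙ = 5^(n+1)/(n+1)! × n!/5^n  (constant 9 cancels)
= 5/(n+1)
L = lim(n→∞) 5/(n+1) = 0
L < 1 → series CONVERGES

Converges (ratio test: L = 0 < 1)


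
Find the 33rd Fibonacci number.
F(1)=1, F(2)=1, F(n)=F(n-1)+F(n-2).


Fibonacci sequence: 1, 1, 2, 3, 5, 8, 13, 21, 34, 55, 89, ...
F(33) = 3524578

F(33) = 3524578


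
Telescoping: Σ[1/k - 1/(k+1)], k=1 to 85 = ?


Telescoping: adjacent terms cancel.
= 1/1 - 1/86
= 1 - 1/86 = 85/86

Sum = 85/86


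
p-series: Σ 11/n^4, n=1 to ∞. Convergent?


p-series test: Σ c/n^p converges if p > 1, diverges if p ≤ 1 (constant c > 0 doesn't affect convergence).
p = 4
4 > 1 → CONVERGES

Converges (p = 4 > 1)


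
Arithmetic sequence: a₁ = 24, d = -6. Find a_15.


aₙ = a₁ + (n-1)d
= 24 + (15-1)×-6
= 24 - 84
= -60

a_15 = -60


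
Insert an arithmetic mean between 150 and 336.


AM = (150 + 336)/2 = 486/2 = 243

AM = 243


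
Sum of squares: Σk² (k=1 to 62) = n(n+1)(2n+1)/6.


n = 62
n(n+1)(2n+1)/6 = 62×63×125/6
= 488250/6 = 81375

Σk² = 81375


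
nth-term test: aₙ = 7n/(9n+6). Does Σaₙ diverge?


lim(n→∞) 7n/(9n+6) = 7/9 = 7/9  (divide numerator and denominator by n)
lim aₙ = 7/9 ≠ 0 → series DIVERGES

Diverges (lim aₙ = 7/9 ≠ 0)


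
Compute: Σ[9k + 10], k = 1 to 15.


Σ(9k+10) = 9·Σk + 10·n
= 9·120 + 10·15
= 1080 + 150 = 1230

Σ = 1230


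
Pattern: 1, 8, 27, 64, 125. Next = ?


Pattern: perfect cubes: n³
Terms: 1, 8, 27, 64, 125
Next term = 216

Next term = 216


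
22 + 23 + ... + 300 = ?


Σₖ₌22^300 k = Σₖ₌₁^300 k − Σₖ₌₁^21 k
= 300·301/2 − 21·22/2
= 45150 − 231 = 44919

Σk = 44919


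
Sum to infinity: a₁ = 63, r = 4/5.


S∞ = a₁/(1-r) = 63/(1 - 4/5)
= 63/(1/5)
= 315

S∞ = 315


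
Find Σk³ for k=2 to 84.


Σₖ₌2^84 k³ = [84·85/2]² − [1·2/2]²
= 12744900 − 1 = 12744899

Σk³ = 12744899


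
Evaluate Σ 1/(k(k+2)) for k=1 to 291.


1/(k(k+2)) = (1/2)·(1/k - 1/(k+2)) (partial fractions)
Telescoping: Σ = (1/2)·(1 + 1/2 - 1/292 - 1/293) = 127749/171112

Sum = 127749/171112


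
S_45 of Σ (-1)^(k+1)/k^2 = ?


S = 1 - 1/4 + 1/9 - 1/16 + 1/25 - 1/36 + 1/49 - 1/64 ± ...
= 0.8227
(Full series converges to +π²/12 ≈ +0.8225)

S_45 = 0.8227


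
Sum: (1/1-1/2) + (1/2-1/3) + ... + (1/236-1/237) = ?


Telescoping: adjacent terms cancel.
= 1/1 - 1/237
= 1 - 1/237 = 236/237

Sum = 236/237


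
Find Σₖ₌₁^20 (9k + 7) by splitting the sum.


Σ(9k+7) = 9·Σk + 7·n
= 9·210 + 7·20
= 1890 + 140 = 2030

Σ = 2030


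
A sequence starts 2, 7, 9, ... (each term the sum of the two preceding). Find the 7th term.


Computing iteratively: 2, 7, 9, 16, 25, 41, 66
a_7 = 66

a_7 = 66


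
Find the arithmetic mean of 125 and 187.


AM = (125 + 187)/2 = 312/2 = 156

AM = 156


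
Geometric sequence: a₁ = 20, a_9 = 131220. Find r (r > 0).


r^(n-1) = aₙ/a₁
r^8 = 131220/20 = 6561
r = 6561^(1/8)
= ±3; taking r > 0 gives r = 3

r = 3


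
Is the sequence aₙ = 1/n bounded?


a₁ = 1, a₂ = 1/2, a₃ = 1/3, ...
0 < aₙ ≤ 1 for all n ≥ 1
Lower bound: 0, Upper bound: 1
The sequence IS bounded

Bounded (0 < aₙ ≤ 1)


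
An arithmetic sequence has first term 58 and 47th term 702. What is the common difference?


d = (aₙ - a₁)/(n-1)
= (702 - 58)/(47-1)
= 644/46 = 14

d = 14


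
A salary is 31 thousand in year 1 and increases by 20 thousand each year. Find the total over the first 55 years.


aₙ = 31 + (55-1)×20 = 1111
Sₙ = n(a₁+aₙ)/2 = 55×(31+1111)/2
= 55×1142/2 = 31405

S_55 = 31405


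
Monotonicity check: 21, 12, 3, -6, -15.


Differences: -9, -9, -9, -9
All differences < 0 → strictly DECREASING

Monotonically decreasing


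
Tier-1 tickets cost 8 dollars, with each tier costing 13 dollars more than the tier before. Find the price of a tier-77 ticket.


aₙ = a₁ + (n-1)d
= 8 + (77-1)×13
= 8 + 988
= 996

a_77 = 996


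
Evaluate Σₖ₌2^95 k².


Σₖ₌2^95 k² = Σₖ₌₁^95 k² − Σₖ₌₁^1 k²
= 95·96·191/6 − 1·2·3/6
= 290320 − 1 = 290319

Σk² = 290319


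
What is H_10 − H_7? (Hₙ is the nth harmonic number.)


Σₖ₌8^10 1/k = 1/8 + 1/9 + 1/10
= 121/360
≈ 0.3361

Sum = 121/360 ≈ 0.3361


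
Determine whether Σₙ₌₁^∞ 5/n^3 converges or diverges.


p-series test: Σ c/n^p converges if p > 1, diverges if p ≤ 1 (constant c > 0 doesn't affect convergence).
p = 3
3 > 1 → CONVERGES

Converges (p = 3 > 1)


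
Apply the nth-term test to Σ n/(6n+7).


lim(n→∞) n/(6n+7) = 1/6 = 1/6  (divide numerator and denominator by n)
lim aₙ = 1/6 ≠ 0 → series DIVERGES

Diverges (lim aₙ = 1/6 ≠ 0)


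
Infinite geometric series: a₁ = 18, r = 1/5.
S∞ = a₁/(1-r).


S∞ = a₁/(1-r) = 18/(1 - 1/5)
= 18/(4/5)
= 45/2

S∞ = 45/2


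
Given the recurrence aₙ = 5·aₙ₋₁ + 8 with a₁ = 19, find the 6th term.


Computing step by step:
a_1 = 19
a_2 = 103
a_3 = 523
a_4 = 2623
a_5 = 13123
a_6 = 65623


a_6 = 65623


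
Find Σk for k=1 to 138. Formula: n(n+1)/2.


n(n+1)/2 = 138×139/2 = 19182/2 = 9591

Σk = 9591


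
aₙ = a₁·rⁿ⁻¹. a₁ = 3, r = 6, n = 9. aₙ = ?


aₙ = a₁·r^(n-1)
= 3×6^8
= 3×1679616
= 5038848

a_9 = 5038848


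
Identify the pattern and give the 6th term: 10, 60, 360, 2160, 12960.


Pattern: geometric (r=6)
Terms: 10, 60, 360, 2160, 12960
Next term = 77760

Next term = 77760


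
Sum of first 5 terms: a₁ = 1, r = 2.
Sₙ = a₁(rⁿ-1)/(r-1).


Sₙ = 1×(2^5 - 1)/(2 - 1)
= 1×(32 - 1)/1
= 1×31/1
= 31

S_5 = 31


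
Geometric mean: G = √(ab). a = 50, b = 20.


GM = √(50×20) = √1000 = 31.6228

GM = 31.6228


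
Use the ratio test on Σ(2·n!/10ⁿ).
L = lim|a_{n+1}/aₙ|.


aₙ = 2·n!/10^n
a_{n+1}/aₙ = (n+1)!/10^(n+1) × 10^n/n!  (constant 2 cancels)
= (n+1)/10
L = lim(n→∞) (n+1)/10 = ∞
L > 1 → series DIVERGES

Diverges (ratio test: L = ∞ > 1)


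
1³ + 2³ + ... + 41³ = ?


n(n+1)/2 = 41×42/2 = 861
Σk³ = 861² = 741321

Σk³ = 741321


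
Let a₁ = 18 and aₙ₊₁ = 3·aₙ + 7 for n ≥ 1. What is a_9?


Computing step by step:
a_1 = 18
a_2 = 61
a_3 = 190
a_4 = 577
a_5 = 1738
a_6 = 5221
a_7 = 15670
a_8 = 47017
a_9 = 141058


a_9 = 141058


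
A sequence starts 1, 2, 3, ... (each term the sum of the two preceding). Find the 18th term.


Computing iteratively: 1, 2, 3, 5, 8, 13, 21, 34, 55, 89, 144, 233, ...
a_18 = 4181

a_18 = 4181


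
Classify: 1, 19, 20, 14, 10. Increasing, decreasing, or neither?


Differences: 18, 1, -6, -4
Difference at position 1 is +18 (> 0) but position 3 is -6 (< 0) — sequence both rises and falls
→ NOT monotonic

Not monotonic


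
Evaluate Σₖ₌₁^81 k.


n(n+1)/2 = 81×82/2 = 6642/2 = 3321

Σk = 3321


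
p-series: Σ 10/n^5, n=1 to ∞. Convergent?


p-series test: Σ c/n^p converges if p > 1, diverges if p ≤ 1 (constant c > 0 doesn't affect convergence).
p = 5
5 > 1 → CONVERGES

Converges (p = 5 > 1)


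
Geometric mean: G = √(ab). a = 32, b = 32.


GM = √(32×32) = √1024 = 32

GM = 32


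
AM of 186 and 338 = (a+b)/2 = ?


AM = (186 + 338)/2 = 524/2 = 262

AM = 262


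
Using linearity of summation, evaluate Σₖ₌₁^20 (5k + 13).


Σ(5k+13) = 5·Σk + 13·n
= 5·210 + 13·20
= 1050 + 260 = 1310

Σ = 1310


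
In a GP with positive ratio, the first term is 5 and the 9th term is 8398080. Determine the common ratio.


r^(n-1) = aₙ/a₁
r^8 = 8398080/5 = 1679616
r = 1679616^(1/8)
= ±6; taking r > 0 gives r = 6

r = 6


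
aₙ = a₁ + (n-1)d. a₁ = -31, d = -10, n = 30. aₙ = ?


aₙ = a₁ + (n-1)d
= -31 + (30-1)×-10
= -31 - 290
= -321

a_30 = -321


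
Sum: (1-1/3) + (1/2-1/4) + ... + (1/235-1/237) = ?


Telescoping with gap 2: two head and two tail terms survive.
= (1 + 1/2) - (1/236 + 1/237)
= 3/2 - 1/236 - 1/237 = 83425/55932

Sum = 83425/55932


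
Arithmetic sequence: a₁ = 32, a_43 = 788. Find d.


d = (aₙ - a₁)/(n-1)
= (788 - 32)/(43-1)
= 756/42 = 18

d = 18


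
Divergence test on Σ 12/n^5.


lim(n→∞) 12/n^5 = 0
lim aₙ = 0 → nth-term test is INCONCLUSIVE
(Need other tests; this is actually a convergent p-series with p=5 > 1)

Inconclusive (lim aₙ = 0; need another test)


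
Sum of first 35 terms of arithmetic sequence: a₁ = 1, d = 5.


aₙ = 1 + (35-1)×5 = 171
Sₙ = n(a₁+aₙ)/2 = 35×(1+171)/2
= 35×172/2 = 3010

S_35 = 3010


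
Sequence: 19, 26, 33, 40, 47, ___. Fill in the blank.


Pattern: arithmetic (d=7)
Terms: 19, 26, 33, 40, 47
Next term = 54

Next term = 54


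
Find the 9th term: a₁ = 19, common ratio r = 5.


aₙ = a₁·r^(n-1)
= 19×5^8
= 19×390625
= 7421875

a_9 = 7421875


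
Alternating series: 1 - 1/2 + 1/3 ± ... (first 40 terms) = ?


S = 1 - 1/2 + 1/3 - 1/4 + 1/5 - 1/6 + 1/7 - 1/8 ± ...
= 0.6808
(Full series converges to +ln(2) ≈ +0.6931)

S_40 = 0.6808


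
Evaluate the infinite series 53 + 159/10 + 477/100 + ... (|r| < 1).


S∞ = a₁/(1-r) = 53/(1 - 3/10)
= 53/(7/10)
= 530/7

S∞ = 530/7


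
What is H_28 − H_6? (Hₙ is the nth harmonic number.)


Σₖ₌7^28 1/k = 1/7 + 1/8 + 1/9 + ... + 1/28
= 118636677563/80313433200
≈ 1.4772

Sum = 118636677563/80313433200 ≈ 1.4772


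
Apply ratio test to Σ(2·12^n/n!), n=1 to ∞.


aₙ = 2·12^n/n!
a_{n+1}/aₙ = 12^(n+1)/(n+1)! × n!/12^n  (constant 2 cancels)
= 12/(n+1)
L = lim(n→∞) 12/(n+1) = 0
L < 1 → series CONVERGES

Converges (ratio test: L = 0 < 1)


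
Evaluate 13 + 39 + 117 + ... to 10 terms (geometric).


Sₙ = 13×(3^10 - 1)/(3 - 1)
= 13×(59049 - 1)/2
= 13×59048/2
= 383812

S_10 = 383812


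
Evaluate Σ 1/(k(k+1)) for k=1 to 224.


1/(k(k+1)) = 1/k - 1/(k+1) (partial fractions)
Telescoping: Σ = 1 - 1/225 = 224/225

Sum = 224/225


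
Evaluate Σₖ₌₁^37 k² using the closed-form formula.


n = 37
n(n+1)(2n+1)/6 = 37×38×75/6
= 105450/6 = 17575

Σk² = 17575


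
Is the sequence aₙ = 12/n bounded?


a₁ = 12, a₂ = 12/2, a₃ = 12/3, ...
0 < aₙ ≤ 12 for all n ≥ 1
Lower bound: 0, Upper bound: 12
The sequence IS bounded

Bounded (0 < aₙ ≤ 12)


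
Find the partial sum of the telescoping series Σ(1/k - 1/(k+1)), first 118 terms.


Telescoping: adjacent terms cancel.
= 1/1 - 1/119
= 1 - 1/119 = 118/119

Sum = 118/119


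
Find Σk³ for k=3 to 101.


Σₖ₌3^101 k³ = [101·102/2]² − [2·3/2]²
= 26532801 − 9 = 26532792

Σk³ = 26532792


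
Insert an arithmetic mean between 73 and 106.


AM = (73 + 106)/2 = 179/2 = 89.5

AM = 89.5


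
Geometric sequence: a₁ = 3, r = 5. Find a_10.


aₙ = a₁·r^(n-1)
= 3×5^9
= 3×1953125
= 5859375

a_10 = 5859375


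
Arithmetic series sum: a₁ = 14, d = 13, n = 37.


aₙ = 14 + (37-1)×13 = 482
Sₙ = n(a₁+aₙ)/2 = 37×(14+482)/2
= 37×496/2 = 9176

S_37 = 9176


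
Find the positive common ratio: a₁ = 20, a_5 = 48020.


r^(n-1) = aₙ/a₁
r^4 = 48020/20 = 2401
r = 2401^(1/4)
= ±7; taking r > 0 gives r = 7

r = 7


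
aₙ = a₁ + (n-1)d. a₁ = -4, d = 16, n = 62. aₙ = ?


aₙ = a₁ + (n-1)d
= -4 + (62-1)×16
= -4 + 976
= 972

a_62 = 972


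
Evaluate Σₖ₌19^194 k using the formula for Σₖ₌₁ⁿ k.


Σₖ₌19^194 k = Σₖ₌₁^194 k − Σₖ₌₁^18 k
= 194·195/2 − 18·19/2
= 18915 − 171 = 18744

Σk = 18744


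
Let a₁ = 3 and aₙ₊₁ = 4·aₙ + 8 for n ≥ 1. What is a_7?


Computing step by step:
a_1 = 3
a_2 = 20
a_3 = 88
a_4 = 360
a_5 = 1448
a_6 = 5800
a_7 = 23208


a_7 = 23208


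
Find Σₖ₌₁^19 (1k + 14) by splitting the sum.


Σ(1k+14) = 1·Σk + 14·n
= 1·190 + 14·19
= 190 + 266 = 456

Σ = 456


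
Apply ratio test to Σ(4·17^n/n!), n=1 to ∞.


aₙ = 4·17^n/n!
a_{n+1}/aₙ = 17^(n+1)/(n+1)! × n!/17^n  (constant 4 cancels)
= 17/(n+1)
L = lim(n→∞) 17/(n+1) = 0
L < 1 → series CONVERGES

Converges (ratio test: L = 0 < 1)


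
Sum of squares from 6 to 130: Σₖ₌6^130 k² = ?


Σₖ₌6^130 k² = Σₖ₌₁^130 k² − Σₖ₌₁^5 k²
= 130·131·261/6 − 5·6·11/6
= 740805 − 55 = 740750

Σk² = 740750


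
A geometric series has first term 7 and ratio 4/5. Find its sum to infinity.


S∞ = a₁/(1-r) = 7/(1 - 4/5)
= 7/(1/5)
= 35

S∞ = 35


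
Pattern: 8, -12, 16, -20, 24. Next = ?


Pattern: alternating sign, magnitude arithmetic (d=4)
Terms: 8, -12, 16, -20, 24
Next term = -28

Next term = -28


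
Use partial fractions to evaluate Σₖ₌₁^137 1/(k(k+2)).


1/(k(k+2)) = (1/2)·(1/k - 1/(k+2)) (partial fractions)
Telescoping: Σ = (1/2)·(1 + 1/2 - 1/138 - 1/139) = 7124/9591

Sum = 7124/9591


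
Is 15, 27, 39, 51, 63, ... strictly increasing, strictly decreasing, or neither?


Differences: 12, 12, 12, 12
All differences > 0 → strictly INCREASING

Monotonically increasing


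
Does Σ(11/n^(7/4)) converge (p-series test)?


p-series test: Σ c/n^p converges if p > 1, diverges if p ≤ 1 (constant c > 0 doesn't affect convergence).
p = 7/4
7/4 > 1 → CONVERGES

Converges (p = 7/4 > 1)


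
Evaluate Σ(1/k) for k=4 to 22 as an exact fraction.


Σₖ₌4^22 1/k = 1/4 + 1/5 + 1/6 + ... + 1/22
= 28827167/15519504
≈ 1.8575

Sum = 28827167/15519504 ≈ 1.8575


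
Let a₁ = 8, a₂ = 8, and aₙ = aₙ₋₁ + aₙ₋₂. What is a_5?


Computing iteratively: 8, 8, 16, 24, 40
a_5 = 40

a_5 = 40


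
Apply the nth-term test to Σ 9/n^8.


lim(n→∞) 9/n^8 = 0
lim aₙ = 0 → nth-term test is INCONCLUSIVE
(Need other tests; this is actually a convergent p-series with p=8 > 1)

Inconclusive (lim aₙ = 0; need another test)


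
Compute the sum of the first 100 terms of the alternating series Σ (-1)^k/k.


S = -1 + 1/2 - 1/3 + 1/4 - 1/5 + 1/6 - 1/7 + 1/8 ± ...
= -0.6882
(Full series converges to -ln(2) ≈ -0.6931)

S_100 = -0.6882


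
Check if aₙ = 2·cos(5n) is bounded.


For all n, -1 ≤ cos(5n) ≤ 1, so -2 ≤ 2·cos(5n) ≤ 2
Lower bound: -2, Upper bound: 2
The sequence IS bounded

Bounded (-2 ≤ aₙ ≤ 2)


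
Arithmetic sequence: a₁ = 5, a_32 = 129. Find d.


d = (aₙ - a₁)/(n-1)
= (129 - 5)/(32-1)
= 124/31 = 4

d = 4


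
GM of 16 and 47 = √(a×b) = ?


GM = √(16×47) = √752 = 27.4226

GM = 27.4226


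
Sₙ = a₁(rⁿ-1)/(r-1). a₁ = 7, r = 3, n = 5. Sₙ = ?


Sₙ = 7×(3^5 - 1)/(3 - 1)
= 7×(243 - 1)/2
= 7×242/2
= 847

S_5 = 847


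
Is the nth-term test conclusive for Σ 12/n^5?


lim(n→∞) 12/n^5 = 0
lim aₙ = 0 → nth-term test is INCONCLUSIVE
(Need other tests; this is actually a convergent p-series with p=5 > 1)

Inconclusive (lim aₙ = 0; need another test)


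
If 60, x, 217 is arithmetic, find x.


AM = (60 + 217)/2 = 277/2 = 138.5

AM = 138.5


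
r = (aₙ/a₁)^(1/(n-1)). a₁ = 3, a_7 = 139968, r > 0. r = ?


r^(n-1) = aₙ/a₁
r^6 = 139968/3 = 46656
r = 46656^(1/6)
= ±6; taking r > 0 gives r = 6

r = 6


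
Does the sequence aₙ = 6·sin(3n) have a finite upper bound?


For all n, -1 ≤ sin(3n) ≤ 1, so -6 ≤ 6·sin(3n) ≤ 6
Lower bound: -6, Upper bound: 6
The sequence IS bounded

Bounded (-6 ≤ aₙ ≤ 6)


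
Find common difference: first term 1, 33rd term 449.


d = (aₙ - a₁)/(n-1)
= (449 - 1)/(33-1)
= 448/32 = 14

d = 14


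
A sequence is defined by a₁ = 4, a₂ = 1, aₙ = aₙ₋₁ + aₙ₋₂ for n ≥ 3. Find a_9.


Computing iteratively: 4, 1, 5, 6, 11, 17, 28, 45, 73
a_9 = 73

a_9 = 73


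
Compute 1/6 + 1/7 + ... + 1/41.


Σₖ₌6^41 1/k = 1/6 + 1/7 + 1/8 + ... + 1/41
= 40219449830612693/19914562703599200
≈ 2.0196

Sum = 40219449830612693/19914562703599200 ≈ 2.0196


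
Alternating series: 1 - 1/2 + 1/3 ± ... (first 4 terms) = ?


S = 1 - 1/2 + 1/3 - 1/4
= 0.5833
(Full series converges to +ln(2) ≈ +0.6931)

S_4 = 0.5833


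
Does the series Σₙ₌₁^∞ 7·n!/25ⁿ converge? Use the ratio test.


aₙ = 7·n!/25^n
a_{n+1}/aₙ = (n+1)!/25^(n+1) × 25^n/n!  (constant 7 cancels)
= (n+1)/25
L = lim(n→∞) (n+1)/25 = ∞
L > 1 → series DIVERGES

Diverges (ratio test: L = ∞ > 1)


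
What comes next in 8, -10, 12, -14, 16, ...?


Pattern: alternating sign, magnitude arithmetic (d=2)
Terms: 8, -10, 12, -14, 16
Next term = -18

Next term = -18


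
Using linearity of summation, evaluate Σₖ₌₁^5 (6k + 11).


Σ(6k+11) = 6·Σk + 11·n
= 6·15 + 11·5
= 90 + 55 = 145

Σ = 145


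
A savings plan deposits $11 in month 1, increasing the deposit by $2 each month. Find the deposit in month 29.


aₙ = a₁ + (n-1)d
= 11 + (29-1)×2
= 11 + 56
= 67

a_29 = 67


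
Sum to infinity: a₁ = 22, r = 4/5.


S∞ = a₁/(1-r) = 22/(1 - 4/5)
= 22/(1/5)
= 110

S∞ = 110


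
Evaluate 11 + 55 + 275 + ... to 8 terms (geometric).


Sₙ = 11×(5^8 - 1)/(5 - 1)
= 11×(390625 - 1)/4
= 11×390624/4
= 1074216

S_8 = 1074216


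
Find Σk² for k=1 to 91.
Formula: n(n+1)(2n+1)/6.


n = 91
n(n+1)(2n+1)/6 = 91×92×183/6
= 1532076/6 = 255346

Σk² = 255346


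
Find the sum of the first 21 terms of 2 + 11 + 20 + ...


aₙ = 2 + (21-1)×9 = 182
Sₙ = n(a₁+aₙ)/2 = 21×(2+182)/2
= 21×184/2 = 1932

S_21 = 1932


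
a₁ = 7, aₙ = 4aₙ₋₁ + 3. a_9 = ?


Computing step by step:
a_1 = 7
a_2 = 31
a_3 = 127
a_4 = 511
a_5 = 2047
a_6 = 8191
a_7 = 32767
a_8 = 131071
a_9 = 524287


a_9 = 524287


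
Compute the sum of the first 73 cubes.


n(n+1)/2 = 73×74/2 = 2701
Σk³ = 2701² = 7295401

Σk³ = 7295401


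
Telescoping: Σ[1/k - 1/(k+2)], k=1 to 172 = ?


Telescoping with gap 2: two head and two tail terms survive.
= (1 + 1/2) - (1/173 + 1/174)
= 3/2 - 1/173 - 1/174 = 22403/15051

Sum = 22403/15051


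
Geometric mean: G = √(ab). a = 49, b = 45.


GM = √(49×45) = √2205 = 46.9574

GM = 46.9574


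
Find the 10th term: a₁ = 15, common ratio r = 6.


aₙ = a₁·r^(n-1)
= 15×6^9
= 15×10077696
= 151165440

a_10 = 151165440


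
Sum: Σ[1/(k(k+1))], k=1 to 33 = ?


1/(k(k+1)) = 1/k - 1/(k+1) (partial fractions)
Telescoping: Σ = 1 - 1/34 = 33/34

Sum = 33/34


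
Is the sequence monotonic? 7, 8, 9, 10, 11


Differences: 1, 1, 1, 1
All differences > 0 → strictly INCREASING

Monotonically increasing


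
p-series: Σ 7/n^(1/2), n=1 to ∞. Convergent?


p-series test: Σ c/n^p converges if p > 1, diverges if p ≤ 1 (constant c > 0 doesn't affect convergence).
p = 1/2
1/2 ≤ 1 → DIVERGES

Diverges (p = 1/2 ≤ 1)


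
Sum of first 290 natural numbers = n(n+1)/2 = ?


n(n+1)/2 = 290×291/2 = 84390/2 = 42195

Σk = 42195


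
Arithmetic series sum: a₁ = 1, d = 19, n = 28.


aₙ = 1 + (28-1)×19 = 514
Sₙ = n(a₁+aₙ)/2 = 28×(1+514)/2
= 28×515/2 = 7210

S_28 = 7210


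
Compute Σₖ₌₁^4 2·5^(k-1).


Sₙ = 2×(5^4 - 1)/(5 - 1)
= 2×(625 - 1)/4
= 2×624/4
= 312

S_4 = 312


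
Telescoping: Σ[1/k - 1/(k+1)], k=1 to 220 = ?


Telescoping: adjacent terms cancel.
= 1/1 - 1/221
= 1 - 1/221 = 220/221

Sum = 220/221


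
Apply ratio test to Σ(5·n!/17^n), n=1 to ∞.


aₙ = 5·n!/17^n
a_{n+1}/aₙ = (n+1)!/17^(n+1) × 17^n/n!  (constant 5 cancels)
= (n+1)/17
L = lim(n→∞) (n+1)/17 = ∞
L > 1 → series DIVERGES

Diverges (ratio test: L = ∞ > 1)


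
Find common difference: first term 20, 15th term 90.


d = (aₙ - a₁)/(n-1)
= (90 - 20)/(15-1)
= 70/14 = 5

d = 5


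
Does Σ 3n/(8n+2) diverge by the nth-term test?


lim(n→∞) 3n/(8n+2) = 3/8 = 3/8  (divide numerator and denominator by n)
lim aₙ = 3/8 ≠ 0 → series DIVERGES

Diverges (lim aₙ = 3/8 ≠ 0)


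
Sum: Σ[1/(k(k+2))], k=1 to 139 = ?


1/(k(k+2)) = (1/2)·(1/k - 1/(k+2)) (partial fractions)
Telescoping: Σ = (1/2)·(1 + 1/2 - 1/140 - 1/141) = 29329/39480

Sum = 29329/39480


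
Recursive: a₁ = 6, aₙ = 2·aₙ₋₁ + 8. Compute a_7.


Computing step by step:
a_1 = 6
a_2 = 20
a_3 = 48
a_4 = 104
a_5 = 216
a_6 = 440
a_7 = 888


a_7 = 888


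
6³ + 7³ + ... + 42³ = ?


Σₖ₌6^42 k³ = [42·43/2]² − [5·6/2]²
= 815409 − 225 = 815184

Σk³ = 815184


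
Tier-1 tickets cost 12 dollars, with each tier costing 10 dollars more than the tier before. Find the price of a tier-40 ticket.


aₙ = a₁ + (n-1)d
= 12 + (40-1)×10
= 12 + 390
= 402

a_40 = 402


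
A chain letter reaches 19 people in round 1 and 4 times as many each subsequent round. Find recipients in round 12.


aₙ = a₁·r^(n-1)
= 19×4^11
= 19×4194304
= 79691776

a_12 = 79691776


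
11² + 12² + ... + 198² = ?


Σₖ₌11^198 k² = Σₖ₌₁^198 k² − Σₖ₌₁^10 k²
= 198·199·397/6 − 10·11·21/6
= 2607099 − 385 = 2606714

Σk² = 2606714


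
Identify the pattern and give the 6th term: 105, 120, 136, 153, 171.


Pattern: triangular numbers: n(n+1)/2
Terms: 105, 120, 136, 153, 171
Next term = 190

Next term = 190


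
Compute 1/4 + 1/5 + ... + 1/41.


Σₖ₌4^41 1/k = 1/4 + 1/5 + 1/6 + ... + 1/41
= 49181003047232333/19914562703599200
≈ 2.4696

Sum = 49181003047232333/19914562703599200 ≈ 2.4696


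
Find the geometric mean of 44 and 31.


GM = √(44×31) = √1364 = 36.9324

GM = 36.9324


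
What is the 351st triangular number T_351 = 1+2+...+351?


n(n+1)/2 = 351×352/2 = 123552/2 = 61776

Σk = 61776


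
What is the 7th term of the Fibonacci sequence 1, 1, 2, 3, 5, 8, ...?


Fibonacci sequence: 1, 1, 2, 3, 5, 8, 13
F(7) = 13

F(7) = 13


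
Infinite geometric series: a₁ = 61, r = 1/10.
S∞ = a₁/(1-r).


S∞ = a₁/(1-r) = 61/(1 - 1/10)
= 61/(9/10)
= 610/9

S∞ = 610/9


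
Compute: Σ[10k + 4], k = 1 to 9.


Σ(10k+4) = 10·Σk + 4·n
= 10·45 + 4·9
= 450 + 36 = 486

Σ = 486


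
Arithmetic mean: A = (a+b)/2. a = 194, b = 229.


AM = (194 + 229)/2 = 423/2 = 211.5

AM = 211.5


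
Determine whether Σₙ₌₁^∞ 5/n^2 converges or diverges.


p-series test: Σ c/n^p converges if p > 1, diverges if p ≤ 1 (constant c > 0 doesn't affect convergence).
p = 2
2 > 1 → CONVERGES

Converges (p = 2 > 1)


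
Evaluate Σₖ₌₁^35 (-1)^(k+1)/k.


S = 1 - 1/2 + 1/3 - 1/4 + 1/5 - 1/6 + 1/7 - 1/8 ± ...
= 0.7072
(Full series converges to +ln(2) ≈ +0.6931)

S_35 = 0.7072


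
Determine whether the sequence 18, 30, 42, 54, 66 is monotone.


Differences: 12, 12, 12, 12
All differences > 0 → strictly INCREASING

Monotonically increasing


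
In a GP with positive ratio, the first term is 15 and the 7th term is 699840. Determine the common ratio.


r^(n-1) = aₙ/a₁
r^6 = 699840/15 = 46656
r = 46656^(1/6)
= ±6; taking r > 0 gives r = 6

r = 6


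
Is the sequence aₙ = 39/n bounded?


a₁ = 39, a₂ = 39/2, a₃ = 39/3, ...
0 < aₙ ≤ 39 for all n ≥ 1
Lower bound: 0, Upper bound: 39
The sequence IS bounded

Bounded (0 < aₙ ≤ 39)


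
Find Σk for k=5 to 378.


Σₖ₌5^378 k = Σₖ₌₁^378 k − Σₖ₌₁^4 k
= 378·379/2 − 4·5/2
= 71631 − 10 = 71621

Σk = 71621


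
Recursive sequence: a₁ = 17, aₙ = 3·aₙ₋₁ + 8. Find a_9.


Computing step by step:
a_1 = 17
a_2 = 59
a_3 = 185
a_4 = 563
a_5 = 1697
a_6 = 5099
a_7 = 15305
a_8 = 45923
a_9 = 137777


a_9 = 137777


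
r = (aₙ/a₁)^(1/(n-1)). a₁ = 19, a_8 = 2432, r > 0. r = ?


r^(n-1) = aₙ/a₁
r^7 = 2432/19 = 128
r = 128^(1/7)
= 2

r = 2


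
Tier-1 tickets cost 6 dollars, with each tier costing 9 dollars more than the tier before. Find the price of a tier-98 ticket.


aₙ = a₁ + (n-1)d
= 6 + (98-1)×9
= 6 + 873
= 879

a_98 = 879


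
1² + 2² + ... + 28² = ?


n = 28
n(n+1)(2n+1)/6 = 28×29×57/6
= 46284/6 = 7714

Σk² = 7714


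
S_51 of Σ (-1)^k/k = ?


S = -1 + 1/2 - 1/3 + 1/4 - 1/5 + 1/6 - 1/7 + 1/8 ± ...
= -0.7029
(Full series converges to -ln(2) ≈ -0.6931)

S_51 = -0.7029


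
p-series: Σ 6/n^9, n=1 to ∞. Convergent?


p-series test: Σ c/n^p converges if p > 1, diverges if p ≤ 1 (constant c > 0 doesn't affect convergence).
p = 9
9 > 1 → CONVERGES

Converges (p = 9 > 1)


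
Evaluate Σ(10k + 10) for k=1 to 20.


Σ(10k+10) = 10·Σk + 10·n
= 10·210 + 10·20
= 2100 + 200 = 2300

Σ = 2300


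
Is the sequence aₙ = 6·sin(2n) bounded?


For all n, -1 ≤ sin(2n) ≤ 1, so -6 ≤ 6·sin(2n) ≤ 6
Lower bound: -6, Upper bound: 6
The sequence IS bounded

Bounded (-6 ≤ aₙ ≤ 6)


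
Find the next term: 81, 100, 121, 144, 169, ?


Pattern: perfect squares: n²
Terms: 81, 100, 121, 144, 169
Next term = 196

Next term = 196


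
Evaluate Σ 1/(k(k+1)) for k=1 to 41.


1/(k(k+1)) = 1/k - 1/(k+1) (partial fractions)
Telescoping: Σ = 1 - 1/42 = 41/42

Sum = 41/42


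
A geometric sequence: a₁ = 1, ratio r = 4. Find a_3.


aₙ = a₁·r^(n-1)
= 1×4^2
= 1×16
= 16

a_3 = 16


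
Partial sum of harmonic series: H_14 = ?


H_14 = 1/1 + 1/2 + 1/3 + ... + 1/14
= 1171733/360360
≈ 3.2516

H_14 = 1171733/360360 ≈ 3.2516


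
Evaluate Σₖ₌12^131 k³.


Σₖ₌12^131 k³ = [131·132/2]² − [11·12/2]²
= 74753316 − 4356 = 74748960

Σk³ = 74748960


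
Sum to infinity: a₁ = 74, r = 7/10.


S∞ = a₁/(1-r) = 74/(1 - 7/10)
= 74/(3/10)
= 740/3

S∞ = 740/3


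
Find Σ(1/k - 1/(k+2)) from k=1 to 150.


Telescoping with gap 2: two head and two tail terms survive.
= (1 + 1/2) - (1/151 + 1/152)
= 3/2 - 1/151 - 1/152 = 34125/22952

Sum = 34125/22952


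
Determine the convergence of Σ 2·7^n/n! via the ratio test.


aₙ = 2·7^n/n!
a_{n+1}/aₙ = 7^(n+1)/(n+1)! × n!/7^n  (constant 2 cancels)
= 7/(n+1)
L = lim(n→∞) 7/(n+1) = 0
L < 1 → series CONVERGES

Converges (ratio test: L = 0 < 1)


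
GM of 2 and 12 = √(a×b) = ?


GM = √(2×12) = √24 = 4.899

GM = 4.899


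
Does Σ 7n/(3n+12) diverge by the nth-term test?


lim(n→∞) 7n/(3n+12) = 7/3 = 7/3  (divide numerator and denominator by n)
lim aₙ = 7/3 ≠ 0 → series DIVERGES

Diverges (lim aₙ = 7/3 ≠ 0)


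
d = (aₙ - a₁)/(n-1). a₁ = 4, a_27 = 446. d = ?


d = (aₙ - a₁)/(n-1)
= (446 - 4)/(27-1)
= 442/26 = 17

d = 17


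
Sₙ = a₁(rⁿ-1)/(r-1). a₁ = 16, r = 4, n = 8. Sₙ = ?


Sₙ = 16×(4^8 - 1)/(4 - 1)
= 16×(65536 - 1)/3
= 16×65535/3
= 349520

S_8 = 349520


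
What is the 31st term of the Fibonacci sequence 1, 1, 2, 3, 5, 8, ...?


Fibonacci sequence: 1, 1, 2, 3, 5, 8, 13, 21, 34, 55, 89, ...
F(31) = 1346269

F(31) = 1346269


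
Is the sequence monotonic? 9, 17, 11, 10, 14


Differences: 8, -6, -1, 4
Difference at position 1 is +8 (> 0) but position 2 is -6 (< 0) — sequence both rises and falls
→ NOT monotonic

Not monotonic


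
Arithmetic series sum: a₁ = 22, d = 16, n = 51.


aₙ = 22 + (51-1)×16 = 822
Sₙ = n(a₁+aₙ)/2 = 51×(22+822)/2
= 51×844/2 = 21522

S_51 = 21522


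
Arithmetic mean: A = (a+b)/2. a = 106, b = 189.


AM = (106 + 189)/2 = 295/2 = 147.5

AM = 147.5


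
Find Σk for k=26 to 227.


Σₖ₌26^227 k = Σₖ₌₁^227 k − Σₖ₌₁^25 k
= 227·228/2 − 25·26/2
= 25878 − 325 = 25553

Σk = 25553


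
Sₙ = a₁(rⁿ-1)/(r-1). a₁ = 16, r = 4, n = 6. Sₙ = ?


Sₙ = 16×(4^6 - 1)/(4 - 1)
= 16×(4096 - 1)/3
= 16×4095/3
= 21840

S_6 = 21840


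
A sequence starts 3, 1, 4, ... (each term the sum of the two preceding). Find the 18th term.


Computing iteratively: 3, 1, 4, 5, 9, 14, 23, 37, 60, 97, 157, 254, ...
a_18 = 4558

a_18 = 4558


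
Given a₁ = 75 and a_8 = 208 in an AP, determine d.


d = (aₙ - a₁)/(n-1)
= (208 - 75)/(8-1)
= 133/7 = 19

d = 19


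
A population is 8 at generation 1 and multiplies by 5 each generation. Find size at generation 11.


aₙ = a₁·r^(n-1)
= 8×5^10
= 8×9765625
= 78125000

a_11 = 78125000


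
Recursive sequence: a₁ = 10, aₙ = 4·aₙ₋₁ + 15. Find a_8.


Computing step by step:
a_1 = 10
a_2 = 55
a_3 = 235
a_4 = 955
a_5 = 3835
a_6 = 15355
a_7 = 61435
a_8 = 245755


a_8 = 245755


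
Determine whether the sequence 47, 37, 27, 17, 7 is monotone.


Differences: -10, -10, -10, -10
All differences < 0 → strictly DECREASING

Monotonically decreasing


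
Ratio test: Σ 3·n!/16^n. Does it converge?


aₙ = 3·n!/16^n
a_{n+1}/aₙ = (n+1)!/16^(n+1) × 16^n/n!  (constant 3 cancels)
= (n+1)/16
L = lim(n→∞) (n+1)/16 = ∞
L > 1 → series DIVERGES

Diverges (ratio test: L = ∞ > 1)


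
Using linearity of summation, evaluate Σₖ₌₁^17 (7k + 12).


Σ(7k+12) = 7·Σk + 12·n
= 7·153 + 12·17
= 1071 + 204 = 1275

Σ = 1275


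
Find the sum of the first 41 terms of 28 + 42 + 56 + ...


aₙ = 28 + (41-1)×14 = 588
Sₙ = n(a₁+aₙ)/2 = 41×(28+588)/2
= 41×616/2 = 12628

S_41 = 12628


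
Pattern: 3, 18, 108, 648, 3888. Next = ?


Pattern: geometric (r=6)
Terms: 3, 18, 108, 648, 3888
Next term = 23328

Next term = 23328


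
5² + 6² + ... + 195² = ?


Σₖ₌5^195 k² = Σₖ₌₁^195 k² − Σₖ₌₁^4 k²
= 195·196·391/6 − 4·5·9/6
= 2490670 − 30 = 2490640

Σk² = 2490640


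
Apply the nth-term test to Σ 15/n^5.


lim(n→∞) 15/n^5 = 0
lim aₙ = 0 → nth-term test is INCONCLUSIVE
(Need other tests; this is actually a convergent p-series with p=5 > 1)

Inconclusive (lim aₙ = 0; need another test)


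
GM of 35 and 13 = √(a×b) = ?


GM = √(35×13) = √455 = 21.3307

GM = 21.3307


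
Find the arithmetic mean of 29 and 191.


AM = (29 + 191)/2 = 220/2 = 110

AM = 110


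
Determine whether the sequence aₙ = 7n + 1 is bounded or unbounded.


aₙ = 7n + 1 → as n→∞, aₙ→∞
No finite upper bound exists
The sequence is UNBOUNDED

Unbounded (aₙ → ∞ as n → ∞)


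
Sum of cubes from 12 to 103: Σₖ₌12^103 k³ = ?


Σₖ₌12^103 k³ = [103·104/2]² − [11·12/2]²
= 28686736 − 4356 = 28682380

Σk³ = 28682380


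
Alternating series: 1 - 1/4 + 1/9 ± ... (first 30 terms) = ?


S = 1 - 1/4 + 1/9 - 1/16 + 1/25 - 1/36 + 1/49 - 1/64 ± ...
= 0.8219
(Full series converges to +π²/12 ≈ +0.8225)

S_30 = 0.8219


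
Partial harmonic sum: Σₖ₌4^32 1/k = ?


Σₖ₌4^32 1/k = 1/4 + 1/5 + 1/6 + ... + 1/32
= 321321278651039/144403552893600
≈ 2.2252

Sum = 321321278651039/144403552893600 ≈ 2.2252


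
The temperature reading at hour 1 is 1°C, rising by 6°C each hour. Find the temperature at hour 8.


aₙ = a₁ + (n-1)d
= 1 + (8-1)×6
= 1 + 42
= 43

a_8 = 43


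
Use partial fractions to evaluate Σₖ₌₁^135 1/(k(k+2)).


1/(k(k+2)) = (1/2)·(1/k - 1/(k+2)) (partial fractions)
Telescoping: Σ = (1/2)·(1 + 1/2 - 1/136 - 1/137) = 27675/37264

Sum = 27675/37264


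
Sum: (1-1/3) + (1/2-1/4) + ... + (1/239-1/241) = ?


Telescoping with gap 2: two head and two tail terms survive.
= (1 + 1/2) - (1/240 + 1/241)
= 3/2 - 1/240 - 1/241 = 86279/57840

Sum = 86279/57840


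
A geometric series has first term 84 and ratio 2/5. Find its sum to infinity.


S∞ = a₁/(1-r) = 84/(1 - 2/5)
= 84/(3/5)
= 140

S∞ = 140


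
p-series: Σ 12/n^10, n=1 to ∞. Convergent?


p-series test: Σ c/n^p converges if p > 1, diverges if p ≤ 1 (constant c > 0 doesn't affect convergence).
p = 10
10 > 1 → CONVERGES

Converges (p = 10 > 1)


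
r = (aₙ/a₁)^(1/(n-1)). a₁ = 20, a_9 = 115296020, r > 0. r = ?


r^(n-1) = aₙ/a₁
r^8 = 115296020/20 = 5764801
r = 5764801^(1/8)
= ±7; taking r > 0 gives r = 7

r = 7


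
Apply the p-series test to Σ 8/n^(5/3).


p-series test: Σ c/n^p converges if p > 1, diverges if p ≤ 1 (constant c > 0 doesn't affect convergence).
p = 5/3
5/3 > 1 → CONVERGES

Converges (p = 5/3 > 1)


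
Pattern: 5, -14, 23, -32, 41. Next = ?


Pattern: alternating sign, magnitude arithmetic (d=9)
Terms: 5, -14, 23, -32, 41
Next term = -50

Next term = -50


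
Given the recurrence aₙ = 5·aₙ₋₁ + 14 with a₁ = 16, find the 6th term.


Computing step by step:
a_1 = 16
a_2 = 94
a_3 = 484
a_4 = 2434
a_5 = 12184
a_6 = 60934


a_6 = 60934


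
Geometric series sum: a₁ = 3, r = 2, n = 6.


Sₙ = 3×(2^6 - 1)/(2 - 1)
= 3×(64 - 1)/1
= 3×63/1
= 189

S_6 = 189


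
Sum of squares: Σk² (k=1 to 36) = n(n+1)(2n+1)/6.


n = 36
n(n+1)(2n+1)/6 = 36×37×73/6
= 97236/6 = 16206

Σk² = 16206


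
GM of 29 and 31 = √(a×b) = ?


GM = √(29×31) = √899 = 29.9833

GM = 29.9833


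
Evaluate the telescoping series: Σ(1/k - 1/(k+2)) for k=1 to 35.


Telescoping with gap 2: two head and two tail terms survive.
= (1 + 1/2) - (1/36 + 1/37)
= 3/2 - 1/36 - 1/37 = 1925/1332

Sum = 1925/1332
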